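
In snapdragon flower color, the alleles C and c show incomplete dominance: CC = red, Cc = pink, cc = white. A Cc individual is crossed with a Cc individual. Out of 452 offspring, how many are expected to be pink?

Punnett square for Cc × Cc:
Offspring genotypes: 1 CC, 2 Cc, 1 cc
Phenotype counts: 1 red, 2 pink, 1 white
pink: 2 out of 4 → fraction 1/2
Expected count = 1/2 × 452 = 226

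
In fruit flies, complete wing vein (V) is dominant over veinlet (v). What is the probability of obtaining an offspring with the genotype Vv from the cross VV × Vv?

Punnett square for VV × Vv:
Offspring genotypes: 2 VV, 2 Vv
Total offspring: 4
Count with target: 2
Probability: 2/4 = 1/2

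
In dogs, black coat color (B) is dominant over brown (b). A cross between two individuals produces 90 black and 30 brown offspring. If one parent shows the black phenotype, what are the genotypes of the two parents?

Observed offspring: 90 black, 30 brown
The observed ratio simplifies to 3:1. Brown (bb) offspring appear, so each parent must contribute one b allele. The parent stated to show black carries B, so it is Bb. The other parent is then either Bb or bb: Bb × bb would give a 1:1 split, whereas Bb × Bb gives 3:1 — matching the data. So both parents are heterozygous (Bb × Bb).
Parent genotypes: Bb × Bb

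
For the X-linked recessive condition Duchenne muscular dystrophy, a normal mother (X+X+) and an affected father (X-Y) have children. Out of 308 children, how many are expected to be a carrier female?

Cross: X+X+ × X-Y
Offspring: 2 X+X-, 2 X+Y
Probability of a carrier female: 2/4 = 1/2
Expected count = 1/2 × 308 = 154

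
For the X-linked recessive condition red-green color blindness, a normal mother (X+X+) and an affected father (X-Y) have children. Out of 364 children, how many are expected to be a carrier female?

Cross: X+X+ × X-Y
Offspring: 2 X+X-, 2 X+Y
Probability of a carrier female: 2/4 = 1/2
Expected count = 1/2 × 364 = 182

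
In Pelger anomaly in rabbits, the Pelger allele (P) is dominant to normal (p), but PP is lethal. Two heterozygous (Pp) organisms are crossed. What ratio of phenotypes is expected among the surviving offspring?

Cross: Pp × Pp
Punnett square offspring (before lethality): 1 PP, 2 Pp, 1 pp
The PP genotype is lethal (embryos die); surviving offspring: 2 Pp, 1 pp
Ratio: 2 Pelger : 1 normal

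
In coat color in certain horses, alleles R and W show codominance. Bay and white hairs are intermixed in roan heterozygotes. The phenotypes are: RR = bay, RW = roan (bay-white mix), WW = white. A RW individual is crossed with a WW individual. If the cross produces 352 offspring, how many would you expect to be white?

Punnett square for RW × WW:
Offspring genotypes: 2 RW, 2 WW
Phenotype counts: 2 roan (bay-white mix), 2 white
white: 2 out of 4 → fraction 1/2
Expected count = 1/2 × 352 = 176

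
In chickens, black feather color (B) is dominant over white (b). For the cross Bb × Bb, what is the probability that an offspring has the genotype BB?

Punnett square for Bb × Bb:
Offspring genotypes: 1 BB, 2 Bb, 1 bb
Total offspring: 4
Count with target: 1
Probability: 1/4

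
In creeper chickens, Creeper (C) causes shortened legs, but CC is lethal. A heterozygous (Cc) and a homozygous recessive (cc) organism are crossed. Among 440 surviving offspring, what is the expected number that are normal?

Cross: Cc × cc
Punnett square offspring (before lethality): 2 Cc, 2 cc
No CC offspring are produced in this cross.
normal: 2 out of 4 → fraction 1/2
Expected count = 1/2 × 440 = 220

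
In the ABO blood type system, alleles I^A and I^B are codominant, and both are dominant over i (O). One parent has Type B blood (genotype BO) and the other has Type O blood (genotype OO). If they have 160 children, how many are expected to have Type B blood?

Cross: BO × OO
Possible offspring genotypes: 2 BO, 2 OO
Blood type counts: 2 Type B, 2 Type O
Probability of Type B: 2/4 = 1/2
Expected count = 1/2 × 160 = 80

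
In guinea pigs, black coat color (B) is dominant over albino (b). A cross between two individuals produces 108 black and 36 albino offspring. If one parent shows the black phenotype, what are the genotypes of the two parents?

Observed offspring: 108 black, 36 albino
The observed ratio simplifies to 3:1. Albino (bb) offspring appear, so each parent must contribute one b allele. The parent stated to show black carries B, so it is Bb. The other parent is then either Bb or bb: Bb × bb would give a 1:1 split, whereas Bb × Bb gives 3:1 — matching the data. So both parents are heterozygous (Bb × Bb).
Parent genotypes: Bb × Bb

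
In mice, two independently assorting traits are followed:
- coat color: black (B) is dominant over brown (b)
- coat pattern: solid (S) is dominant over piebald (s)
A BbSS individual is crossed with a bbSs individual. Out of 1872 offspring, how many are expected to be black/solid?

Dihybrid cross BbSS × bbSs — consider each gene separately:
coat color: Bb × bb → 2 Bb, 2 bb → 2 B_ : 2 bb (out of 4)
coat pattern: SS × Ss → 2 SS, 2 Ss → 4 S_ (out of 4)
Combine (counts out of 4 × 4 = 16): black/solid (B_S_) = 2×4 = 8; brown/solid (bbS_) = 2×4 = 8
Phenotype counts (out of 16): 8 black/solid, 8 brown/solid
black/solid: 8 out of 16 → fraction 1/2
Expected count = 1/2 × 1872 = 936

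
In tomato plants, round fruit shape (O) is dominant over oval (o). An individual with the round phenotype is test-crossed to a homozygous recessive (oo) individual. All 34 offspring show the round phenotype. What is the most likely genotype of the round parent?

Test cross: ? × oo
All offspring are round.
If the unknown parent were heterozygous (Oo), about half of 34 offspring would be oval; none are. The unknown parent is most likely homozygous dominant (OO).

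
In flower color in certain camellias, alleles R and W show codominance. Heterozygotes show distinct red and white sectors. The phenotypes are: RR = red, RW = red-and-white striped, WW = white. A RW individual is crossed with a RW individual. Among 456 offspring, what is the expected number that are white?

Punnett square for RW × RW:
Offspring genotypes: 1 RR, 2 RW, 1 WW
Phenotype counts: 1 red, 2 red-and-white striped, 1 white
white: 1 out of 4 → fraction 1/4
Expected count = 1/4 × 456 = 114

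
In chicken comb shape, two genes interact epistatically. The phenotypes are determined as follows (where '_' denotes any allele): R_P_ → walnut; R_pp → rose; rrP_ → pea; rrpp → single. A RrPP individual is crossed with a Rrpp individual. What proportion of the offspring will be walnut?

Cross: RrPP × Rrpp — consider each gene separately:
R gene: Rr × Rr → 1 RR, 2 Rr, 1 rr → 3 R_ : 1 rr (out of 4)
P gene: PP × pp → 4 Pp → 4 P_ (out of 4)
Genotype classes (out of 4 × 4 = 16): R_P_ = 3×4 = 12; rrP_ = 1×4 = 4
Apply the phenotype rules: R_P_ (12) → walnut; rrP_ (4) → pea
Phenotype counts (out of 16): 12 walnut, 4 pea
walnut: 12 out of 16
Probability: 12/16 = 3/4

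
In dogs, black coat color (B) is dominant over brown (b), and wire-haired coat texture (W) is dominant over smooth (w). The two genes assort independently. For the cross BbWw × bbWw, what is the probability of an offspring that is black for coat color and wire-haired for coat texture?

Dihybrid cross BbWw × bbWw — consider each gene separately:
coat color: Bb × bb → 2 Bb, 2 bb → 2 B_ : 2 bb (out of 4)
coat texture: Ww × Ww → 1 WW, 2 Ww, 1 ww → 3 W_ : 1 ww (out of 4)
Looking for: black (B_) and wire-haired (W_)
P(black) = 2/4, P(wire-haired) = 3/4
P(both) = 2/4 × 3/4 = 6/16 = 3/8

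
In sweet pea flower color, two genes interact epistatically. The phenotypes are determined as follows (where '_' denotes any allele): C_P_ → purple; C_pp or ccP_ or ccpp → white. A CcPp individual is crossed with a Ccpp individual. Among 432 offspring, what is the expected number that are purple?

Cross: CcPp × Ccpp — consider each gene separately:
C gene: Cc × Cc → 1 CC, 2 Cc, 1 cc → 3 C_ : 1 cc (out of 4)
P gene: Pp × pp → 2 Pp, 2 pp → 2 P_ : 2 pp (out of 4)
Genotype classes (out of 4 × 4 = 16): C_P_ = 3×2 = 6; C_pp = 3×2 = 6; ccP_ = 1×2 = 2; ccpp = 1×2 = 2
Apply the phenotype rules: C_P_ (6) → purple; C_pp (6) + ccP_ (2) + ccpp (2) → white
Phenotype counts (out of 16): 6 purple, 10 white
purple: 6 out of 16 → fraction 3/8
Expected count = 3/8 × 432 = 162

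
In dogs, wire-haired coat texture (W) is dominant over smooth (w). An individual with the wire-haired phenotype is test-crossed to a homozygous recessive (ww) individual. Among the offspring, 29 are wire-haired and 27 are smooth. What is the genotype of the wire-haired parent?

Test cross: ? × ww
Offspring: 29 wire-haired, 27 smooth — approximately 1:1.
A 1:1 ratio in a test cross indicates the unknown parent is heterozygous (Ww).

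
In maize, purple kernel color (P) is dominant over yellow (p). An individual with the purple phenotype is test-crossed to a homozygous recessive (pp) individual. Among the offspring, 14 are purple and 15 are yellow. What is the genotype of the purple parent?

Test cross: ? × pp
Offspring: 14 purple, 15 yellow — approximately 1:1.
A 1:1 ratio in a test cross indicates the unknown parent is heterozygous (Pp).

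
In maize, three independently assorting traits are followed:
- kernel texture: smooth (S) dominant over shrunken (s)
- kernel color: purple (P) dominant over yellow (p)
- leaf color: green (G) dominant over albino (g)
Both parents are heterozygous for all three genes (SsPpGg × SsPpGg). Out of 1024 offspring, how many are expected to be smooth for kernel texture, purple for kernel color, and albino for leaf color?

Trihybrid cross: SsPpGg × SsPpGg
Each trait segregates independently with a 3:1 phenotypic ratio, so each gene contributes 3/4 (dominant) or 1/4 (recessive).
Target: smooth (kernel texture), purple (kernel color), albino (leaf color)
Probability = product of independent per-trait probabilities
= 3/4 × 3/4 × 1/4 = 9/64
Expected count = 9/64 × 1024 = 144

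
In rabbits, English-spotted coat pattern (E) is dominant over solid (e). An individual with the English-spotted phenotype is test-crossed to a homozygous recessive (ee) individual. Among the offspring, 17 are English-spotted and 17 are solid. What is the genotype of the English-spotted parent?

Test cross: ? × ee
Offspring: 17 English-spotted, 17 solid — approximately 1:1.
A 1:1 ratio in a test cross indicates the unknown parent is heterozygous (Ee).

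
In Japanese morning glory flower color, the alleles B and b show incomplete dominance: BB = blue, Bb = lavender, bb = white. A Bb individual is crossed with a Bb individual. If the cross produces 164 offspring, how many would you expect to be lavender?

Punnett square for Bb × Bb:
Offspring genotypes: 1 BB, 2 Bb, 1 bb
Phenotype counts: 1 blue, 2 lavender, 1 white
lavender: 2 out of 4 → fraction 1/2
Expected count = 1/2 × 164 = 82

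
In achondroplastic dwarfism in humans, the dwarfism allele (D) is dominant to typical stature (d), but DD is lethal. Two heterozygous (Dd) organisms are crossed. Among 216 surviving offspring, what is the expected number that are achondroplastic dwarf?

Cross: Dd × Dd
Punnett square offspring (before lethality): 1 DD, 2 Dd, 1 dd
The DD genotype is lethal (embryos die); surviving offspring: 2 Dd, 1 dd
achondroplastic dwarf: 2 out of 3 → fraction 2/3
Expected count = 2/3 × 216 = 144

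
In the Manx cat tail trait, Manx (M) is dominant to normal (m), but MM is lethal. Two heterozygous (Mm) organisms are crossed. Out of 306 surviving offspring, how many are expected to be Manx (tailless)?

Cross: Mm × Mm
Punnett square offspring (before lethality): 1 MM, 2 Mm, 1 mm
The MM genotype is lethal (embryos die); surviving offspring: 2 Mm, 1 mm
Manx (tailless): 2 out of 3 → fraction 2/3
Expected count = 2/3 × 306 = 204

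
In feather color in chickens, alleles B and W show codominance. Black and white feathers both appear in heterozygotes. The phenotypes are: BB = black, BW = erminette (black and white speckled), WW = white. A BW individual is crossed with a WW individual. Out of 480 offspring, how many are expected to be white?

Punnett square for BW × WW:
Offspring genotypes: 2 BW, 2 WW
Phenotype counts: 2 erminette (black and white speckled), 2 white
white: 2 out of 4 → fraction 1/2
Expected count = 1/2 × 480 = 240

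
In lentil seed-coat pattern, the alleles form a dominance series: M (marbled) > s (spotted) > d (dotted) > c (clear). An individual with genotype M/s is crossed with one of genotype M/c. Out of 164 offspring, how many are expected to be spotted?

Cross: M/s × M/c
Allele dominance: M > s > d > c
Offspring genotypes: 1 M/M, 1 M/c, 1 M/s, 1 s/c
Phenotype counts: 3 marbled, 1 spotted
spotted: 1 out of 4 → fraction 1/4
Expected count = 1/4 × 164 = 41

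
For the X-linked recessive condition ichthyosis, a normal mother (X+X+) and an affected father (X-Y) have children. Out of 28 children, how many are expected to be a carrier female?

Cross: X+X+ × X-Y
Offspring: 2 X+X-, 2 X+Y
Probability of a carrier female: 2/4 = 1/2
Expected count = 1/2 × 28 = 14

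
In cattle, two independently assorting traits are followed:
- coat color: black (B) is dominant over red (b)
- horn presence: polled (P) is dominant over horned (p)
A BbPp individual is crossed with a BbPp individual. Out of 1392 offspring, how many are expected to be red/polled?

Dihybrid cross BbPp × BbPp — consider each gene separately:
coat color: Bb × Bb → 1 BB, 2 Bb, 1 bb → 3 B_ : 1 bb (out of 4)
horn presence: Pp × Pp → 1 PP, 2 Pp, 1 pp → 3 P_ : 1 pp (out of 4)
Combine (counts out of 4 × 4 = 16): black/polled (B_P_) = 3×3 = 9; black/horned (B_pp) = 3×1 = 3; red/polled (bbP_) = 1×3 = 3; red/horned (bbpp) = 1×1 = 1
Phenotype counts (out of 16): 9 black/polled, 3 black/horned, 3 red/polled, 1 red/horned
red/polled: 3 out of 16 → fraction 3/16
Expected count = 3/16 × 1392 = 261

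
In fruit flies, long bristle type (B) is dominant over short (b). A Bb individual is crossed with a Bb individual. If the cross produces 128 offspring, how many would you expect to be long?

Punnett square for Bb × Bb:
Offspring genotypes: 1 BB, 2 Bb, 1 bb
long: 3, short: 1
long: 3 out of 4 → fraction 3/4
Expected count = 3/4 × 128 = 96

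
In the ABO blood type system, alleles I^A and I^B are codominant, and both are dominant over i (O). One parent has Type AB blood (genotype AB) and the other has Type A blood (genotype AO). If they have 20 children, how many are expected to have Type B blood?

Cross: AB × AO
Possible offspring genotypes: 1 AA, 1 AO, 1 AB, 1 BO
Blood type counts: 2 Type A, 1 Type AB, 1 Type B
Probability of Type B: 1/4
Expected count = 1/4 × 20 = 5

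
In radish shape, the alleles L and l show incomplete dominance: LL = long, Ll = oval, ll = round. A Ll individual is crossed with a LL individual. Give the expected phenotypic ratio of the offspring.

Punnett square for Ll × LL:
Offspring genotypes: 2 LL, 2 Ll
Phenotype counts: 2 long, 2 oval
Ratio: 1 long : 1 oval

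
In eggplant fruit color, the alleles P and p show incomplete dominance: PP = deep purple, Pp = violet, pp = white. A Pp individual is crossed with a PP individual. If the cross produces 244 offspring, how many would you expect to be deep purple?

Punnett square for Pp × PP:
Offspring genotypes: 2 PP, 2 Pp
Phenotype counts: 2 deep purple, 2 violet
deep purple: 2 out of 4 → fraction 1/2
Expected count = 1/2 × 244 = 122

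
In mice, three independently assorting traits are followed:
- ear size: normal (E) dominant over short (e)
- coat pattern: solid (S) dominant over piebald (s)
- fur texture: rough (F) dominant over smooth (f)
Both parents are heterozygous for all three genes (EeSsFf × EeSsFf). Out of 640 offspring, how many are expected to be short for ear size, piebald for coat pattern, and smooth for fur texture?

Trihybrid cross: EeSsFf × EeSsFf
Each trait segregates independently with a 3:1 phenotypic ratio, so each gene contributes 3/4 (dominant) or 1/4 (recessive).
Target: short (ear size), piebald (coat pattern), smooth (fur texture)
Probability = product of independent per-trait probabilities
= 1/4 × 1/4 × 1/4 = 1/64
Expected count = 1/64 × 640 = 10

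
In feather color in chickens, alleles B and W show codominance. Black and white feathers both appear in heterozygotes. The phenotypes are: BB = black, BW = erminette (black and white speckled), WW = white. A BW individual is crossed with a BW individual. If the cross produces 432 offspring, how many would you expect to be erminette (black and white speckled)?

Punnett square for BW × BW:
Offspring genotypes: 1 BB, 2 BW, 1 WW
Phenotype counts: 1 black, 2 erminette (black and white speckled), 1 white
erminette (black and white speckled): 2 out of 4 → fraction 1/2
Expected count = 1/2 × 432 = 216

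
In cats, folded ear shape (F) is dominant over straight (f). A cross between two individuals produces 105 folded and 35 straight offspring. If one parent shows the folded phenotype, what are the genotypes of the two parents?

Observed offspring: 105 folded, 35 straight
The observed ratio simplifies to 3:1. Straight (ff) offspring appear, so each parent must contribute one f allele. The parent stated to show folded carries F, so it is Ff. The other parent is then either Ff or ff: Ff × ff would give a 1:1 split, whereas Ff × Ff gives 3:1 — matching the data. So both parents are heterozygous (Ff × Ff).
Parent genotypes: Ff × Ff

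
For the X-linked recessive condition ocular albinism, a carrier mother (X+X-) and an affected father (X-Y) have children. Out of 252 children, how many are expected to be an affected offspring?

Cross: X+X- × X-Y
Offspring: 1 X+X-, 1 X+Y, 1 X-X-, 1 X-Y
Probability of an affected offspring: 2/4 = 1/2
Expected count = 1/2 × 252 = 126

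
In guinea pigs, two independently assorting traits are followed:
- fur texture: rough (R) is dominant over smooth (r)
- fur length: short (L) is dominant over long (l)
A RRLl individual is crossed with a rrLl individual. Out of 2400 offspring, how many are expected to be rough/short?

Dihybrid cross RRLl × rrLl — consider each gene separately:
fur texture: RR × rr → 4 Rr → 4 R_ (out of 4)
fur length: Ll × Ll → 1 LL, 2 Ll, 1 ll → 3 L_ : 1 ll (out of 4)
Combine (counts out of 4 × 4 = 16): rough/short (R_L_) = 4×3 = 12; rough/long (R_ll) = 4×1 = 4
Phenotype counts (out of 16): 12 rough/short, 4 rough/long
rough/short: 12 out of 16 → fraction 3/4
Expected count = 3/4 × 2400 = 1800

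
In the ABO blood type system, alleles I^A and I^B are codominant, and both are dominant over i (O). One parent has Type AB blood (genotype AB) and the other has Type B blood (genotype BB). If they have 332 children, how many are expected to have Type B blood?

Cross: AB × BB
Possible offspring genotypes: 2 AB, 2 BB
Blood type counts: 2 Type AB, 2 Type B
Probability of Type B: 2/4 = 1/2
Expected count = 1/2 × 332 = 166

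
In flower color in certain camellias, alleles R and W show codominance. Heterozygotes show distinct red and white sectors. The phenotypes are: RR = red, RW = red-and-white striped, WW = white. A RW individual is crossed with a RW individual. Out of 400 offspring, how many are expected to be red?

Punnett square for RW × RW:
Offspring genotypes: 1 RR, 2 RW, 1 WW
Phenotype counts: 1 red, 2 red-and-white striped, 1 white
red: 1 out of 4 → fraction 1/4
Expected count = 1/4 × 400 = 100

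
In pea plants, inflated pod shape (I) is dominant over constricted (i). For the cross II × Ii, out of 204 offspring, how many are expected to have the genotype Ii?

Punnett square for II × Ii:
Offspring genotypes: 2 II, 2 Ii
Total offspring: 4
Count with target: 2
Probability: 2/4 = 1/2
Expected count = 1/2 × 204 = 102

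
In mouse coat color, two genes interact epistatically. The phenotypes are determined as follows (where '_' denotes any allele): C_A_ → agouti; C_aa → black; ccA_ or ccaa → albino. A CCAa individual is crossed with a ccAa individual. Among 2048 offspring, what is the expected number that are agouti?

Cross: CCAa × ccAa — consider each gene separately:
C gene: CC × cc → 4 Cc → 4 C_ (out of 4)
A gene: Aa × Aa → 1 AA, 2 Aa, 1 aa → 3 A_ : 1 aa (out of 4)
Genotype classes (out of 4 × 4 = 16): C_A_ = 4×3 = 12; C_aa = 4×1 = 4
Apply the phenotype rules: C_A_ (12) → agouti; C_aa (4) → black
Phenotype counts (out of 16): 12 agouti, 4 black
agouti: 12 out of 16 → fraction 3/4
Expected count = 3/4 × 2048 = 1536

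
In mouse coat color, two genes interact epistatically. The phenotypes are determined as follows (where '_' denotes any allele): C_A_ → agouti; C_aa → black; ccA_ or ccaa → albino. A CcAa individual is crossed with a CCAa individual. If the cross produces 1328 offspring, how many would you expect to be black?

Cross: CcAa × CCAa — consider each gene separately:
C gene: Cc × CC → 2 CC, 2 Cc → 4 C_ (out of 4)
A gene: Aa × Aa → 1 AA, 2 Aa, 1 aa → 3 A_ : 1 aa (out of 4)
Genotype classes (out of 4 × 4 = 16): C_A_ = 4×3 = 12; C_aa = 4×1 = 4
Apply the phenotype rules: C_A_ (12) → agouti; C_aa (4) → black
Phenotype counts (out of 16): 12 agouti, 4 black
black: 4 out of 16 → fraction 1/4
Expected count = 1/4 × 1328 = 332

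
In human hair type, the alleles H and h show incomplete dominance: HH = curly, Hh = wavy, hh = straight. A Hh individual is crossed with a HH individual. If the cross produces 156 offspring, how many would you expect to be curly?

Punnett square for Hh × HH:
Offspring genotypes: 2 HH, 2 Hh
Phenotype counts: 2 curly, 2 wavy
curly: 2 out of 4 → fraction 1/2
Expected count = 1/2 × 156 = 78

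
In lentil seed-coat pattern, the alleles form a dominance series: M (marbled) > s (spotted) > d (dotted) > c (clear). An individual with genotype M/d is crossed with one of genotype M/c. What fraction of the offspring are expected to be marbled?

Cross: M/d × M/c
Allele dominance: M > s > d > c
Offspring genotypes: 1 M/M, 1 M/c, 1 M/d, 1 d/c
Phenotype counts: 3 marbled, 1 dotted
marbled: 3 out of 4
Probability: 3/4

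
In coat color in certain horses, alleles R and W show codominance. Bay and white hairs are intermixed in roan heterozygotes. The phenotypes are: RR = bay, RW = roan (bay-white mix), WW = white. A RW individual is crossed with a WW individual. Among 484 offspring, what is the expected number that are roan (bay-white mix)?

Punnett square for RW × WW:
Offspring genotypes: 2 RW, 2 WW
Phenotype counts: 2 roan (bay-white mix), 2 white
roan (bay-white mix): 2 out of 4 → fraction 1/2
Expected count = 1/2 × 484 = 242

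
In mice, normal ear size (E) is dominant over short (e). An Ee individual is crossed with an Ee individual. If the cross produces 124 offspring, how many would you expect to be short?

Punnett square for Ee × Ee:
Offspring genotypes: 1 EE, 2 Ee, 1 ee
normal: 3, short: 1
short: 1 out of 4 → fraction 1/4
Expected count = 1/4 × 124 = 31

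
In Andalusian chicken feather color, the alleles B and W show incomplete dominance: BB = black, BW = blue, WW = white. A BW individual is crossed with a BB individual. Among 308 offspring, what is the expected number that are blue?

Punnett square for BW × BB:
Offspring genotypes: 2 BB, 2 BW
Phenotype counts: 2 black, 2 blue
blue: 2 out of 4 → fraction 1/2
Expected count = 1/2 × 308 = 154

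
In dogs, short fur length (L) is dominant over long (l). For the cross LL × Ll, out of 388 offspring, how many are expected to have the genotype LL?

Punnett square for LL × Ll:
Offspring genotypes: 2 LL, 2 Ll
Total offspring: 4
Count with target: 2
Probability: 2/4 = 1/2
Expected count = 1/2 × 388 = 194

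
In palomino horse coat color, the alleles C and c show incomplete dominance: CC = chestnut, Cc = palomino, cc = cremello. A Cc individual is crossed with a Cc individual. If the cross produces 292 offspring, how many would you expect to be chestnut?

Punnett square for Cc × Cc:
Offspring genotypes: 1 CC, 2 Cc, 1 cc
Phenotype counts: 1 chestnut, 2 palomino, 1 cremello
chestnut: 1 out of 4 → fraction 1/4
Expected count = 1/4 × 292 = 73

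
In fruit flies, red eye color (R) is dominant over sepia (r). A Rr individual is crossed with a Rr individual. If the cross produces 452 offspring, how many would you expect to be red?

Punnett square for Rr × Rr:
Offspring genotypes: 1 RR, 2 Rr, 1 rr
red: 3, sepia: 1
red: 3 out of 4 → fraction 3/4
Expected count = 3/4 × 452 = 339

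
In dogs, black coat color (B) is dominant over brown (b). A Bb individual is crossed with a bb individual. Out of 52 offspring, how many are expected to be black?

Punnett square for Bb × bb:
Offspring genotypes: 2 Bb, 2 bb
black: 2, brown: 2
black: 2 out of 4 → fraction 1/2
Expected count = 1/2 × 52 = 26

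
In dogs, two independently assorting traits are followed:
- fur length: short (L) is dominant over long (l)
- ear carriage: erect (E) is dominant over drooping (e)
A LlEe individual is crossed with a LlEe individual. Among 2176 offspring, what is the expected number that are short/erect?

Dihybrid cross LlEe × LlEe — consider each gene separately:
fur length: Ll × Ll → 1 LL, 2 Ll, 1 ll → 3 L_ : 1 ll (out of 4)
ear carriage: Ee × Ee → 1 EE, 2 Ee, 1 ee → 3 E_ : 1 ee (out of 4)
Combine (counts out of 4 × 4 = 16): short/erect (L_E_) = 3×3 = 9; short/drooping (L_ee) = 3×1 = 3; long/erect (llE_) = 1×3 = 3; long/drooping (llee) = 1×1 = 1
Phenotype counts (out of 16): 9 short/erect, 3 short/drooping, 3 long/erect, 1 long/drooping
short/erect: 9 out of 16 → fraction 9/16
Expected count = 9/16 × 2176 = 1224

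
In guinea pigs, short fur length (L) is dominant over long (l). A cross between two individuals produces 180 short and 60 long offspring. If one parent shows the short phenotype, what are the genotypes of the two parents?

Observed offspring: 180 short, 60 long
The observed ratio simplifies to 3:1. Long (ll) offspring appear, so each parent must contribute one l allele. The parent stated to show short carries L, so it is Ll. The other parent is then either Ll or ll: Ll × ll would give a 1:1 split, whereas Ll × Ll gives 3:1 — matching the data. So both parents are heterozygous (Ll × Ll).
Parent genotypes: Ll × Ll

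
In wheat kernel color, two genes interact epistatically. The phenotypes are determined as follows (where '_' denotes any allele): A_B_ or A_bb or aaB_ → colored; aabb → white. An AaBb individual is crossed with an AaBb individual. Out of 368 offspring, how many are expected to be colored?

Cross: AaBb × AaBb — consider each gene separately:
A gene: Aa × Aa → 1 AA, 2 Aa, 1 aa → 3 A_ : 1 aa (out of 4)
B gene: Bb × Bb → 1 BB, 2 Bb, 1 bb → 3 B_ : 1 bb (out of 4)
Genotype classes (out of 4 × 4 = 16): A_B_ = 3×3 = 9; A_bb = 3×1 = 3; aaB_ = 1×3 = 3; aabb = 1×1 = 1
Apply the phenotype rules: A_B_ (9) + A_bb (3) + aaB_ (3) → colored; aabb (1) → white
Phenotype counts (out of 16): 15 colored, 1 white
colored: 15 out of 16 → fraction 15/16
Expected count = 15/16 × 368 = 345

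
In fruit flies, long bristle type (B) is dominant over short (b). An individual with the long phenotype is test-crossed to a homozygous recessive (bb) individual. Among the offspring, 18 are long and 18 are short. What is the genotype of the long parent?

Test cross: ? × bb
Offspring: 18 long, 18 short — approximately 1:1.
A 1:1 ratio in a test cross indicates the unknown parent is heterozygous (Bb).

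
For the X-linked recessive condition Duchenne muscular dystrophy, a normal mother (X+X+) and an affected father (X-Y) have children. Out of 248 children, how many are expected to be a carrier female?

Cross: X+X+ × X-Y
Offspring: 2 X+X-, 2 X+Y
Probability of a carrier female: 2/4 = 1/2
Expected count = 1/2 × 248 = 124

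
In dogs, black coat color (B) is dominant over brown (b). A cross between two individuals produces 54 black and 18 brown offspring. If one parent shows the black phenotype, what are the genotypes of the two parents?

Observed offspring: 54 black, 18 brown
The observed ratio simplifies to 3:1. Brown (bb) offspring appear, so each parent must contribute one b allele. The parent stated to show black carries B, so it is Bb. The other parent is then either Bb or bb: Bb × bb would give a 1:1 split, whereas Bb × Bb gives 3:1 — matching the data. So both parents are heterozygous (Bb × Bb).
Parent genotypes: Bb × Bb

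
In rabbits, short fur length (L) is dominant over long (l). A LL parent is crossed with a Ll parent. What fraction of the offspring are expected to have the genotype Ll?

Punnett square for LL × Ll:
Offspring genotypes: 2 LL, 2 Ll
Total offspring: 4
Count with target: 2
Probability: 2/4 = 1/2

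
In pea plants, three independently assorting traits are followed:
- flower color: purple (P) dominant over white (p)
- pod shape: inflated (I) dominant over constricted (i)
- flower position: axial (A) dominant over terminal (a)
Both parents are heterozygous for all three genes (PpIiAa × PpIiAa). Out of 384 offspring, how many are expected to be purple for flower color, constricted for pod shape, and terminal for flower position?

Trihybrid cross: PpIiAa × PpIiAa
Each trait segregates independently with a 3:1 phenotypic ratio, so each gene contributes 3/4 (dominant) or 1/4 (recessive).
Target: purple (flower color), constricted (pod shape), terminal (flower position)
Probability = product of independent per-trait probabilities
= 3/4 × 1/4 × 1/4 = 3/64
Expected count = 3/64 × 384 = 18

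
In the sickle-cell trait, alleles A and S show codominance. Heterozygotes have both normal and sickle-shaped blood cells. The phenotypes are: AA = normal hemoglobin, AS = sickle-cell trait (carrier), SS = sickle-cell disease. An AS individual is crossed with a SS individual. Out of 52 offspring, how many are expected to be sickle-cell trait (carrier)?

Punnett square for AS × SS:
Offspring genotypes: 2 AS, 2 SS
Phenotype counts: 2 sickle-cell trait (carrier), 2 sickle-cell disease
sickle-cell trait (carrier): 2 out of 4 → fraction 1/2
Expected count = 1/2 × 52 = 26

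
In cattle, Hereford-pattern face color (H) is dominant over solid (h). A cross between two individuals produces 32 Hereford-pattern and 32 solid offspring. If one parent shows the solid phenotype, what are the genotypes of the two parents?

Observed offspring: 32 Hereford-pattern, 32 solid
The observed ratio simplifies to 1:1. One parent shows solid, so its genotype must be hh. A 1:1 offspring split requires the other parent to be heterozygous (Hh).
Parent genotypes: hh × Hh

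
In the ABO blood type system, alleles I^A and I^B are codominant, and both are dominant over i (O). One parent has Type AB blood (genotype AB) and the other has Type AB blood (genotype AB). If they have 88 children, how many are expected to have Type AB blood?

Cross: AB × AB
Possible offspring genotypes: 1 AA, 2 AB, 1 BB
Blood type counts: 1 Type A, 2 Type AB, 1 Type B
Probability of Type AB: 2/4 = 1/2
Expected count = 1/2 × 88 = 44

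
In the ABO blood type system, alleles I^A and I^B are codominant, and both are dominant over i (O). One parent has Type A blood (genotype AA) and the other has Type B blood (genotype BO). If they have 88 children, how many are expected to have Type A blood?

Cross: AA × BO
Possible offspring genotypes: 2 AB, 2 AO
Blood type counts: 2 Type AB, 2 Type A
Probability of Type A: 2/4 = 1/2
Expected count = 1/2 × 88 = 44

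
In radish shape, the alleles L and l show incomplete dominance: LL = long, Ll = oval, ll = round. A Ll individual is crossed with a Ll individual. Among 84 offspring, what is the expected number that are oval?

Punnett square for Ll × Ll:
Offspring genotypes: 1 LL, 2 Ll, 1 ll
Phenotype counts: 1 long, 2 oval, 1 round
oval: 2 out of 4 → fraction 1/2
Expected count = 1/2 × 84 = 42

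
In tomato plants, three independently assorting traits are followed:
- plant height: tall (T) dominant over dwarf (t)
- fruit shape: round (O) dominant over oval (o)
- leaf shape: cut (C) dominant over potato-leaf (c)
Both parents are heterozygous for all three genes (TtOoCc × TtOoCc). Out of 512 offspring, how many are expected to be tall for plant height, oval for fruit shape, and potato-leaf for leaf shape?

Trihybrid cross: TtOoCc × TtOoCc
Each trait segregates independently with a 3:1 phenotypic ratio, so each gene contributes 3/4 (dominant) or 1/4 (recessive).
Target: tall (plant height), oval (fruit shape), potato-leaf (leaf shape)
Probability = product of independent per-trait probabilities
= 3/4 × 1/4 × 1/4 = 3/64
Expected count = 3/64 × 512 = 24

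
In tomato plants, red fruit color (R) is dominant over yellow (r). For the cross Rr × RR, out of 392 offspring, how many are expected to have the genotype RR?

Punnett square for Rr × RR:
Offspring genotypes: 2 RR, 2 Rr
Total offspring: 4
Count with target: 2
Probability: 2/4 = 1/2
Expected count = 1/2 × 392 = 196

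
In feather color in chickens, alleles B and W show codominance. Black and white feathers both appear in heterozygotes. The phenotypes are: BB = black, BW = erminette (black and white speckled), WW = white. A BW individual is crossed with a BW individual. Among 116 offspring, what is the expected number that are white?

Punnett square for BW × BW:
Offspring genotypes: 1 BB, 2 BW, 1 WW
Phenotype counts: 1 black, 2 erminette (black and white speckled), 1 white
white: 1 out of 4 → fraction 1/4
Expected count = 1/4 × 116 = 29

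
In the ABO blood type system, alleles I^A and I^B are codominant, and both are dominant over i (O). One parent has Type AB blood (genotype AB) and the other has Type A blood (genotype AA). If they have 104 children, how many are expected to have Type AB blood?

Cross: AB × AA
Possible offspring genotypes: 2 AA, 2 AB
Blood type counts: 2 Type A, 2 Type AB
Probability of Type AB: 2/4 = 1/2
Expected count = 1/2 × 104 = 52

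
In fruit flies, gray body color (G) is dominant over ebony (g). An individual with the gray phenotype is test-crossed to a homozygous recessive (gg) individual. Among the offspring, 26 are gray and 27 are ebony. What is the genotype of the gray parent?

Test cross: ? × gg
Offspring: 26 gray, 27 ebony — approximately 1:1.
A 1:1 ratio in a test cross indicates the unknown parent is heterozygous (Gg).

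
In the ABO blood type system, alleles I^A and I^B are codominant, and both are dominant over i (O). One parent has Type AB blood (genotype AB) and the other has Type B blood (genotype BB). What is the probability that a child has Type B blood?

Cross: AB × BB
Possible offspring genotypes: 2 AB, 2 BB
Blood type counts: 2 Type AB, 2 Type B
Probability of Type B: 2/4 = 1/2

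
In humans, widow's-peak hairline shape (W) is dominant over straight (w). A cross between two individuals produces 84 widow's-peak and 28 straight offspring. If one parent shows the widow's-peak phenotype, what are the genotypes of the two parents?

Observed offspring: 84 widow's-peak, 28 straight
The observed ratio simplifies to 3:1. Straight (ww) offspring appear, so each parent must contribute one w allele. The parent stated to show widow's-peak carries W, so it is Ww. The other parent is then either Ww or ww: Ww × ww would give a 1:1 split, whereas Ww × Ww gives 3:1 — matching the data. So both parents are heterozygous (Ww × Ww).
Parent genotypes: Ww × Ww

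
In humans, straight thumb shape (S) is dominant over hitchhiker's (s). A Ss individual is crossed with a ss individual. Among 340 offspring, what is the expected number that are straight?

Punnett square for Ss × ss:
Offspring genotypes: 2 Ss, 2 ss
straight: 2, hitchhiker's: 2
straight: 2 out of 4 → fraction 1/2
Expected count = 1/2 × 340 = 170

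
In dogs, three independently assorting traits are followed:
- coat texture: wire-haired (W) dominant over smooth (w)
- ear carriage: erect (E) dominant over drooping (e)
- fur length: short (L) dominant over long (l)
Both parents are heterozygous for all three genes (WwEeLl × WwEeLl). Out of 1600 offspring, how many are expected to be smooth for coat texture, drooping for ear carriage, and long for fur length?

Trihybrid cross: WwEeLl × WwEeLl
Each trait segregates independently with a 3:1 phenotypic ratio, so each gene contributes 3/4 (dominant) or 1/4 (recessive).
Target: smooth (coat texture), drooping (ear carriage), long (fur length)
Probability = product of independent per-trait probabilities
= 1/4 × 1/4 × 1/4 = 1/64
Expected count = 1/64 × 1600 = 25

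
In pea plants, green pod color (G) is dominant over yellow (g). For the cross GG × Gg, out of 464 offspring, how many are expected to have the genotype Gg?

Punnett square for GG × Gg:
Offspring genotypes: 2 GG, 2 Gg
Total offspring: 4
Count with target: 2
Probability: 2/4 = 1/2
Expected count = 1/2 × 464 = 232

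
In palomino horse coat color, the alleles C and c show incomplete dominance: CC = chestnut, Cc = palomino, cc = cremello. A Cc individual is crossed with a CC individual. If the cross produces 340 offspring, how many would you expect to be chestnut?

Punnett square for Cc × CC:
Offspring genotypes: 2 CC, 2 Cc
Phenotype counts: 2 chestnut, 2 palomino
chestnut: 2 out of 4 → fraction 1/2
Expected count = 1/2 × 340 = 170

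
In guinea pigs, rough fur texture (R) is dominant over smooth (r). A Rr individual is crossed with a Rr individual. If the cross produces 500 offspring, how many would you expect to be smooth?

Punnett square for Rr × Rr:
Offspring genotypes: 1 RR, 2 Rr, 1 rr
rough: 3, smooth: 1
smooth: 1 out of 4 → fraction 1/4
Expected count = 1/4 × 500 = 125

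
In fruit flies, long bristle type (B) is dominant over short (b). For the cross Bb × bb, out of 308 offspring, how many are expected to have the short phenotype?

Punnett square for Bb × bb:
Offspring genotypes: 2 Bb, 2 bb
Total offspring: 4
Count with target: 2
Probability: 2/4 = 1/2
Expected count = 1/2 × 308 = 154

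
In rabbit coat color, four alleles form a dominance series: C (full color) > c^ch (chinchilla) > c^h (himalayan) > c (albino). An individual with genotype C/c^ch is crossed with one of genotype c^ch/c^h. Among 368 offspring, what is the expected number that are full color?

Cross: C/c^ch × c^ch/c^h
Allele dominance: C > c^ch > c^h > c
Offspring genotypes: 1 C/c^ch, 1 C/c^h, 1 c^ch/c^ch, 1 c^ch/c^h
Phenotype counts: 2 full color, 2 chinchilla
full color: 2 out of 4 → fraction 1/2
Expected count = 1/2 × 368 = 184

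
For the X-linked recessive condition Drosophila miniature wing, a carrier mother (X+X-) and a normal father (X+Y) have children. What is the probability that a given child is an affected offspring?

Cross: X+X- × X+Y
Offspring: 1 X+X+, 1 X+Y, 1 X+X-, 1 X-Y
Probability of an affected offspring: 1/4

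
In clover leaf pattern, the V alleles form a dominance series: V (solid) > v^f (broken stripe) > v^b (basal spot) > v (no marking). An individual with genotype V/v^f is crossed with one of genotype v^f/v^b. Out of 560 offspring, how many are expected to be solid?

Cross: V/v^f × v^f/v^b
Allele dominance: V > v^f > v^b > v
Offspring genotypes: 1 V/v^f, 1 V/v^b, 1 v^f/v^f, 1 v^f/v^b
Phenotype counts: 2 solid, 2 broken stripe
solid: 2 out of 4 → fraction 1/2
Expected count = 1/2 × 560 = 280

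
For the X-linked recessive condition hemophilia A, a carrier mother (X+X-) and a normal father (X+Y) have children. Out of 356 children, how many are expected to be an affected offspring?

Cross: X+X- × X+Y
Offspring: 1 X+X+, 1 X+Y, 1 X+X-, 1 X-Y
Probability of an affected offspring: 1/4
Expected count = 1/4 × 356 = 89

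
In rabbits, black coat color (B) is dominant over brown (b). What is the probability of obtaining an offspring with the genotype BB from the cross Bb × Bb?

Punnett square for Bb × Bb:
Offspring genotypes: 1 BB, 2 Bb, 1 bb
Total offspring: 4
Count with target: 1
Probability: 1/4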